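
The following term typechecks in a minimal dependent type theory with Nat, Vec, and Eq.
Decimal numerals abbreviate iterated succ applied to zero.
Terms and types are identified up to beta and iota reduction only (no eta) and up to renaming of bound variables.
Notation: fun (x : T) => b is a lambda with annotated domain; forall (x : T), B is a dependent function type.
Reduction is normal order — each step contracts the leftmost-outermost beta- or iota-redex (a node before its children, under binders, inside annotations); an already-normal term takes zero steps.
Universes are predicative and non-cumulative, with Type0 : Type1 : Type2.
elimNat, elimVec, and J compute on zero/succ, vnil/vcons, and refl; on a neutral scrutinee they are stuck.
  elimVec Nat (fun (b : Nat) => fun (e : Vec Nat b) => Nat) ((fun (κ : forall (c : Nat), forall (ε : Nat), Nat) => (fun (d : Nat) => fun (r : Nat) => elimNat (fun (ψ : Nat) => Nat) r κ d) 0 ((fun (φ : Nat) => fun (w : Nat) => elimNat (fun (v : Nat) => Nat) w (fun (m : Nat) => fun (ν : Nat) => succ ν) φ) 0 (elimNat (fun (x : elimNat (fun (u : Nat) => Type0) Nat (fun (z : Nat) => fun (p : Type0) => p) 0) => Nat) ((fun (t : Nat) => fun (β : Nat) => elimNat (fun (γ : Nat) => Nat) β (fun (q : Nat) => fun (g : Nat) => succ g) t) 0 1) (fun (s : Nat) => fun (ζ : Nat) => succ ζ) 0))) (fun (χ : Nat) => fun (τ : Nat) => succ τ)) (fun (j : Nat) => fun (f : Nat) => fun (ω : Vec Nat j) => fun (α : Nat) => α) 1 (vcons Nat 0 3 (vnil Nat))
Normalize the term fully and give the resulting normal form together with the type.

resulting normal form:
  1
the term's type:
  Nat


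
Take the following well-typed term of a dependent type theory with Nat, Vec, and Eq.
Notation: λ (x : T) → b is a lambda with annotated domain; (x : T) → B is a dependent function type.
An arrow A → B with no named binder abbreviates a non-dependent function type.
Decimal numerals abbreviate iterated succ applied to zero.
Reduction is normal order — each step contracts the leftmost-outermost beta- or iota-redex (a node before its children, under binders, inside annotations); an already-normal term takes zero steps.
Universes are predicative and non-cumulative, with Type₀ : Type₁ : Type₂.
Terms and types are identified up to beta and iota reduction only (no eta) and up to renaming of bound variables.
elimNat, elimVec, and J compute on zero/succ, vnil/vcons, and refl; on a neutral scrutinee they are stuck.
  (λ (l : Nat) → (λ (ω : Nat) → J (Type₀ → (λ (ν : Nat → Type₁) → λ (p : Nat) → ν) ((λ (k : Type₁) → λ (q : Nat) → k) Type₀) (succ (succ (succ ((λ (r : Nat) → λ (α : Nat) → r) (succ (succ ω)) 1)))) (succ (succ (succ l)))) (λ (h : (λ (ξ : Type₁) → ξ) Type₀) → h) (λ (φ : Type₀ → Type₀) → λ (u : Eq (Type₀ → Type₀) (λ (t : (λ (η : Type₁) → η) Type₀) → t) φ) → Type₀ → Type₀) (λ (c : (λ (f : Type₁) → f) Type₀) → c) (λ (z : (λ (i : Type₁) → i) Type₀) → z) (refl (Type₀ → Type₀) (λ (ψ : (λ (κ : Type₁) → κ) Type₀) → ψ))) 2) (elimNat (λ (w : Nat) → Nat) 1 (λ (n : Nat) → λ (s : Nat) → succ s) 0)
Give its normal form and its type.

normal form:
  λ (l : Type₀) → l
the term's type:
  Type₀ → Type₀


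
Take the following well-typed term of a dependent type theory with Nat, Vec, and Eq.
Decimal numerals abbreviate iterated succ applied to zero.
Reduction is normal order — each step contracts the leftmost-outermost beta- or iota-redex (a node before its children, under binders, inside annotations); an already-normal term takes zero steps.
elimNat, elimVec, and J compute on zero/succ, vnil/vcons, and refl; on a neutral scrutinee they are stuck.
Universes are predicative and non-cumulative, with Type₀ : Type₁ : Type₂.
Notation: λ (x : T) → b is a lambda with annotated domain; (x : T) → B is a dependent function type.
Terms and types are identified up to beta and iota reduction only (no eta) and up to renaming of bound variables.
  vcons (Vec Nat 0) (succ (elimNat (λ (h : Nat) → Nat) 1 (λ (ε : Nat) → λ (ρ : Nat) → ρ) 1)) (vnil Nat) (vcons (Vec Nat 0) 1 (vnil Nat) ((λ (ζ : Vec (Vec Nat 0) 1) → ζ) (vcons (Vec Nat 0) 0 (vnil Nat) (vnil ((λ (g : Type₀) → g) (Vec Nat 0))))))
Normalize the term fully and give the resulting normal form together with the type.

resulting normal form:
  vcons (Vec Nat 0) 2 (vnil Nat) (vcons (Vec Nat 0) 1 (vnil Nat) (vcons (Vec Nat 0) 0 (vnil Nat) (vnil (Vec Nat 0))))
inferred type:
  Vec (Vec Nat 0) 3
observation: 6 normal-order steps normalize the term, beginning with an elimNat iota-redex.


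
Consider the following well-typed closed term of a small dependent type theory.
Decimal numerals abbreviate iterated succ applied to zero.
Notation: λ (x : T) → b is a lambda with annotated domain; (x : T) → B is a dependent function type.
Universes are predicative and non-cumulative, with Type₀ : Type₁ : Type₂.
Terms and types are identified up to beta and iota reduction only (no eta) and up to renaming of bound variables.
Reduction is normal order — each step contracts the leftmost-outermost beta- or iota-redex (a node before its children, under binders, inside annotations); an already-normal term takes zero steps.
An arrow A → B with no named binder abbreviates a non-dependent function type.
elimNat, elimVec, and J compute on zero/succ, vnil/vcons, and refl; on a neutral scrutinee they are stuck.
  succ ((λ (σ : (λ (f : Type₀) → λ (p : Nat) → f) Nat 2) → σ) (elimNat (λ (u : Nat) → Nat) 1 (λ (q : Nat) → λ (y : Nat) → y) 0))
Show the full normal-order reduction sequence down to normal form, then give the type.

reduction (normal order):
  succ ((λ (σ : (λ (f : Type₀) → λ (p : Nat) → f) Nat 2) → σ) (elimNat (λ (u : Nat) → Nat) 1 (λ (q : Nat) → λ (y : Nat) → y) 0))
  ~> succ (elimNat (λ (σ : Nat) → Nat) 1 (λ (f : Nat) → λ (p : Nat) → p) 0)
  ~> 2
the term's type:
  Nat


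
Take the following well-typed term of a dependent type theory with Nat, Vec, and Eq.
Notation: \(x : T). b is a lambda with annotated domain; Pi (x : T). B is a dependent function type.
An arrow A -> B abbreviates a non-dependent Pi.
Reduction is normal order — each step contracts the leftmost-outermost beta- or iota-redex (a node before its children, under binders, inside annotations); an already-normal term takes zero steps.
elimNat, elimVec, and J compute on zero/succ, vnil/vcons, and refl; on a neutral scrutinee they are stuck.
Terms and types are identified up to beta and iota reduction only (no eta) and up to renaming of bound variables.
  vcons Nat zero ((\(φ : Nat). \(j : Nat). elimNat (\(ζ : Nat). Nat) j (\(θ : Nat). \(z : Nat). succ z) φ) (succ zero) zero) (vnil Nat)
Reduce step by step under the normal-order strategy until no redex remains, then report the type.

normal-order reduction:
  vcons Nat zero ((\(φ : Nat). \(j : Nat). elimNat (\(ζ : Nat). Nat) j (\(θ : Nat). \(z : Nat). succ z) φ) (succ zero) zero) (vnil Nat)
  ~> vcons Nat zero ((\(φ : Nat). elimNat (\(j : Nat). Nat) φ (\(ζ : Nat). \(θ : Nat). succ θ) (succ zero)) zero) (vnil Nat)
  ~> vcons Nat zero (elimNat (\(φ : Nat). Nat) zero (\(j : Nat). \(ζ : Nat). succ ζ) (succ zero)) (vnil Nat)
  ~> vcons Nat zero ((\(φ : Nat). \(j : Nat). succ j) zero (elimNat (\(ζ : Nat). Nat) zero (\(θ : Nat). \(z : Nat). succ z) zero)) (vnil Nat)
  ~> vcons Nat zero ((\(φ : Nat). succ φ) (elimNat (\(j : Nat). Nat) zero (\(ζ : Nat). \(θ : Nat). succ θ) zero)) (vnil Nat)
  ~> vcons Nat zero (succ (elimNat (\(φ : Nat). Nat) zero (\(j : Nat). \(ζ : Nat). succ ζ) zero)) (vnil Nat)
  ~> vcons Nat zero (succ zero) (vnil Nat)
the term's type:
  Vec Nat (succ zero)


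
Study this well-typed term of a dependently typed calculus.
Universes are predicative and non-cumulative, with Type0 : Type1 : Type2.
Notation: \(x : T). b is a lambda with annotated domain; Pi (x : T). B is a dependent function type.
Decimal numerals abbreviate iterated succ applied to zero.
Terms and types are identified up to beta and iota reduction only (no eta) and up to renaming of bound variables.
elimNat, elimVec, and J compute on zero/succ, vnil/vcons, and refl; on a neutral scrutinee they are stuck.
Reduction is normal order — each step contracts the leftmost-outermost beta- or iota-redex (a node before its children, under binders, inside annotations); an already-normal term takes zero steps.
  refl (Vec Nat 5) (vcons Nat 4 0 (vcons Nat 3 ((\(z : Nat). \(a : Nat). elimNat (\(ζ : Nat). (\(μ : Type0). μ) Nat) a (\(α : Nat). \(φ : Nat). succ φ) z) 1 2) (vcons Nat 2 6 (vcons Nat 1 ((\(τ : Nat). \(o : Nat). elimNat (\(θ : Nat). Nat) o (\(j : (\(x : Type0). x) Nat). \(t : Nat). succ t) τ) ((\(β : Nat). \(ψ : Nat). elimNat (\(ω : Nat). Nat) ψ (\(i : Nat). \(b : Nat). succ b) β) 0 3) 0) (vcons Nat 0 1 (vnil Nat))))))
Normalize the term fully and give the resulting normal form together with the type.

reduced normal form:
  refl (Vec Nat 5) (vcons Nat 4 0 (vcons Nat 3 3 (vcons Nat 2 6 (vcons Nat 1 3 (vcons Nat 0 1 (vnil Nat))))))
inferred type:
  Eq (Vec Nat 5) (vcons Nat 4 0 (vcons Nat 3 3 (vcons Nat 2 6 (vcons Nat 1 3 (vcons Nat 0 1 (vnil Nat)))))) (vcons Nat 4 0 (vcons Nat 3 3 (vcons Nat 2 6 (vcons Nat 1 3 (vcons Nat 0 1 (vnil Nat))))))


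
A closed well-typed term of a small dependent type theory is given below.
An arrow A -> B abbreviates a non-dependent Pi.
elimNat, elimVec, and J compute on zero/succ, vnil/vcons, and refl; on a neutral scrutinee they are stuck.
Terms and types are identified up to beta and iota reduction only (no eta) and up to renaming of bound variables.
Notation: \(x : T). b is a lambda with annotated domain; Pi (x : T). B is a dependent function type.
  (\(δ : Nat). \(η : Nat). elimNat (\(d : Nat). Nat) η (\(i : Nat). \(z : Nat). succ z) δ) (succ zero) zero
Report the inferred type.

the term's type:
  Nat


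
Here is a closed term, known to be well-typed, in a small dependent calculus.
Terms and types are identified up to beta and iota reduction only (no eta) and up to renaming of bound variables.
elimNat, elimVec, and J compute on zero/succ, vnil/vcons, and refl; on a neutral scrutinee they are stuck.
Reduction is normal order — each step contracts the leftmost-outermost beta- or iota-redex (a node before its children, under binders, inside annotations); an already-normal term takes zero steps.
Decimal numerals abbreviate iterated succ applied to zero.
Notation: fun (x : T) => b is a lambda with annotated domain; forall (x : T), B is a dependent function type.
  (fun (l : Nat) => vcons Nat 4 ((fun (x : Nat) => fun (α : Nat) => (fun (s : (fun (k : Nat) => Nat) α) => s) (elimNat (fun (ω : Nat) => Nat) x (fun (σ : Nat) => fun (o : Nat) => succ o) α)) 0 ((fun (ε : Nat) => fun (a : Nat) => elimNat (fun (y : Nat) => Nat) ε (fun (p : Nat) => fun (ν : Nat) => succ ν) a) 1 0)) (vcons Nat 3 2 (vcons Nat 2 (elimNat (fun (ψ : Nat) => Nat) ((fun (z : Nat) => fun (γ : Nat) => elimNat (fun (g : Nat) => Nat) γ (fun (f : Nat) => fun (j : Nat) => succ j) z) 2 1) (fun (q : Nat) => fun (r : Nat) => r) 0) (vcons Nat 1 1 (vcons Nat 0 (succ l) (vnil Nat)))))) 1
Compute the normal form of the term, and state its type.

normal form:
  vcons Nat 4 1 (vcons Nat 3 2 (vcons Nat 2 3 (vcons Nat 1 1 (vcons Nat 0 2 (vnil Nat)))))
type:
  Vec Nat 5
observation: contracting a beta-redex first, the term normalizes in 21 steps.


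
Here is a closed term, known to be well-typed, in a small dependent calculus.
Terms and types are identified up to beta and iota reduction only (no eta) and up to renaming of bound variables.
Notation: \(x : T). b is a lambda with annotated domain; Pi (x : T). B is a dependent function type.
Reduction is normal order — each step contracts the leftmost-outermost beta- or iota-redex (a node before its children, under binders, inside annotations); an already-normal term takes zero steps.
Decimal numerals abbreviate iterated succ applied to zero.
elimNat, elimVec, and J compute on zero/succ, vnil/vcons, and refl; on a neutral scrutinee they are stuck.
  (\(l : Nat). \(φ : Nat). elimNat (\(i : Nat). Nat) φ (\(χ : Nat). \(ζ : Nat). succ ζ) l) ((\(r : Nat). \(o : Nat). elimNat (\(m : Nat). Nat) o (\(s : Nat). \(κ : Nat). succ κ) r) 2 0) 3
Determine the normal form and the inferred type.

normal form:
  5
type:
  Nat
observation: the leftmost-outermost redex is a beta-redex, and normalization takes 18 steps.


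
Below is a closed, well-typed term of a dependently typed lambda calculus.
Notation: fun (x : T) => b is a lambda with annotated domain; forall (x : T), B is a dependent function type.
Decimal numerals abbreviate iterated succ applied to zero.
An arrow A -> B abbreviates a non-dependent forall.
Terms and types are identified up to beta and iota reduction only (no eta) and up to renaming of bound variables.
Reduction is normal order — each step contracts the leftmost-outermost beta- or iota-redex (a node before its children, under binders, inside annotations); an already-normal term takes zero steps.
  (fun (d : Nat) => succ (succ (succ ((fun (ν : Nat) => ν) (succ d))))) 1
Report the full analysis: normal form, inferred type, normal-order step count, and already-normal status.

reduced normal form:
  5
type:
  Nat
normal-order step count: 2
started in normal form: no
first contracted redex: a beta-redex


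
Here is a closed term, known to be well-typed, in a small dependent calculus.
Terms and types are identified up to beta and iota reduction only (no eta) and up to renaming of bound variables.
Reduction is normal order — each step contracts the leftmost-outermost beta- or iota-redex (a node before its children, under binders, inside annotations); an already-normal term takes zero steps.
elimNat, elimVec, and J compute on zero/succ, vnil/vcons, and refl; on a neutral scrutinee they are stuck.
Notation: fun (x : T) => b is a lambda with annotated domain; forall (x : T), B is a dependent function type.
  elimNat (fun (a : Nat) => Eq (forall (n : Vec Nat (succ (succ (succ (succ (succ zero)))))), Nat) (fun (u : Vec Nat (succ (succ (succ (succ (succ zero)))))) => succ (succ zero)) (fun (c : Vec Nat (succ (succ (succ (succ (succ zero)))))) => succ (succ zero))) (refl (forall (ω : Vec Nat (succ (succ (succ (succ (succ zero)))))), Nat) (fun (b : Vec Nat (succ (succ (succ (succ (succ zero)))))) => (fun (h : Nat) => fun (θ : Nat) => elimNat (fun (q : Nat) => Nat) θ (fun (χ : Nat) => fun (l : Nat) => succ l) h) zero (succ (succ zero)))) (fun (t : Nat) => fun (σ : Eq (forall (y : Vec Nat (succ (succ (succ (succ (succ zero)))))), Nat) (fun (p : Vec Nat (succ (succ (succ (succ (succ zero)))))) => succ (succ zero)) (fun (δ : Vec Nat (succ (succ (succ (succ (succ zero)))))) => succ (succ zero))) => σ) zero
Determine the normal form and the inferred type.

resulting normal form:
  refl (forall (a : Vec Nat (succ (succ (succ (succ (succ zero)))))), Nat) (fun (n : Vec Nat (succ (succ (succ (succ (succ zero)))))) => succ (succ zero))
the term's type:
  Eq (forall (a : Vec Nat (succ (succ (succ (succ (succ zero)))))), Nat) (fun (n : Vec Nat (succ (succ (succ (succ (succ zero)))))) => succ (succ zero)) (fun (u : Vec Nat (succ (succ (succ (succ (succ zero)))))) => succ (succ zero))


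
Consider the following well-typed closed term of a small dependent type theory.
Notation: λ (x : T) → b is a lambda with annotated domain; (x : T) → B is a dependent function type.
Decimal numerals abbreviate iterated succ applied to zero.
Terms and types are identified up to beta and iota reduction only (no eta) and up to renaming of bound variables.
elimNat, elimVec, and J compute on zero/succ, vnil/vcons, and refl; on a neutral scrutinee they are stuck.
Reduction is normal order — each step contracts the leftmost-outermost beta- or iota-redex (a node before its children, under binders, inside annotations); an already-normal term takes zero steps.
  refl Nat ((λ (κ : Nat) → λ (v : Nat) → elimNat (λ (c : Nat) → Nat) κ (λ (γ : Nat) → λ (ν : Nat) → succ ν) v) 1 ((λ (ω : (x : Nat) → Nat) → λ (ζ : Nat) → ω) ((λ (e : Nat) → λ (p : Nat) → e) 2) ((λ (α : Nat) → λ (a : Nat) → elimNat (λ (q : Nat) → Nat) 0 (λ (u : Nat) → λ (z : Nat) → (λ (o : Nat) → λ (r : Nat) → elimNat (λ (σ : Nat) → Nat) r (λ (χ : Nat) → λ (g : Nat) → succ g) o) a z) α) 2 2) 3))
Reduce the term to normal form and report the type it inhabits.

reduced normal form:
  refl Nat 3
type:
  Eq Nat 3 3


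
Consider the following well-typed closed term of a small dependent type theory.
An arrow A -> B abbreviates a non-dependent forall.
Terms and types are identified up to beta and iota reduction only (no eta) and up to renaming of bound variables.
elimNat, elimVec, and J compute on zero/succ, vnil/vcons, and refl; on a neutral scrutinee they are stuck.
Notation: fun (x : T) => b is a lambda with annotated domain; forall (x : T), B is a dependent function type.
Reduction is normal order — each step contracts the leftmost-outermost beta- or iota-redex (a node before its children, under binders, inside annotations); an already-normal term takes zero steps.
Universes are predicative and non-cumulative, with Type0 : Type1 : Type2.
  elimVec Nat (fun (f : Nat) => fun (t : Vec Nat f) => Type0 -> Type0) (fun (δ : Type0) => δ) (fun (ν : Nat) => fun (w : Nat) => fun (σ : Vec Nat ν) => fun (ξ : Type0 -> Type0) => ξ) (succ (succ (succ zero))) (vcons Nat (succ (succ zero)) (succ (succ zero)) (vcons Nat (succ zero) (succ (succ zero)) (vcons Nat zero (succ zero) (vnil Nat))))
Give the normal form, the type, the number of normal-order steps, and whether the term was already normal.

reduced normal form:
  fun (f : Type0) => f
the term's type:
  Type0 -> Type0
normal-order step count: 16
started in normal form: no
first redex: an elimVec iota-redex


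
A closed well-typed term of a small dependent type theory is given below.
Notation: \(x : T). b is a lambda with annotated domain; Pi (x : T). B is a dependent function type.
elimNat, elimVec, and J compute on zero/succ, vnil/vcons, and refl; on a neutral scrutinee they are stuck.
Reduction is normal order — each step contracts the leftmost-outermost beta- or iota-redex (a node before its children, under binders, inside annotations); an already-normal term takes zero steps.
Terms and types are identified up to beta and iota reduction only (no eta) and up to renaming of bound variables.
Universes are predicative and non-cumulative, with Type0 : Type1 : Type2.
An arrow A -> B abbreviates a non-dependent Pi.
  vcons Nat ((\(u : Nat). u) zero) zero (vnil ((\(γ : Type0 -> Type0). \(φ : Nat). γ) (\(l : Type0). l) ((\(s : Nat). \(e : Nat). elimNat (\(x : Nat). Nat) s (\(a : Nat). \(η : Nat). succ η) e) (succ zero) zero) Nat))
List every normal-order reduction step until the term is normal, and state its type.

reduction (normal order):
  vcons Nat ((\(u : Nat). u) zero) zero (vnil ((\(γ : Type0 -> Type0). \(φ : Nat). γ) (\(l : Type0). l) ((\(s : Nat). \(e : Nat). elimNat (\(x : Nat). Nat) s (\(a : Nat). \(η : Nat). succ η) e) (succ zero) zero) Nat))
  ~> vcons Nat zero zero (vnil ((\(u : Type0 -> Type0). \(γ : Nat). u) (\(φ : Type0). φ) ((\(l : Nat). \(s : Nat). elimNat (\(e : Nat). Nat) l (\(x : Nat). \(a : Nat). succ a) s) (succ zero) zero) Nat))
  ~> vcons Nat zero zero (vnil ((\(u : Nat). \(γ : Type0). γ) ((\(φ : Nat). \(l : Nat). elimNat (\(s : Nat). Nat) φ (\(e : Nat). \(x : Nat). succ x) l) (succ zero) zero) Nat))
  ~> vcons Nat zero zero (vnil ((\(u : Type0). u) Nat))
  ~> vcons Nat zero zero (vnil Nat)
type:
  Vec Nat (succ zero)


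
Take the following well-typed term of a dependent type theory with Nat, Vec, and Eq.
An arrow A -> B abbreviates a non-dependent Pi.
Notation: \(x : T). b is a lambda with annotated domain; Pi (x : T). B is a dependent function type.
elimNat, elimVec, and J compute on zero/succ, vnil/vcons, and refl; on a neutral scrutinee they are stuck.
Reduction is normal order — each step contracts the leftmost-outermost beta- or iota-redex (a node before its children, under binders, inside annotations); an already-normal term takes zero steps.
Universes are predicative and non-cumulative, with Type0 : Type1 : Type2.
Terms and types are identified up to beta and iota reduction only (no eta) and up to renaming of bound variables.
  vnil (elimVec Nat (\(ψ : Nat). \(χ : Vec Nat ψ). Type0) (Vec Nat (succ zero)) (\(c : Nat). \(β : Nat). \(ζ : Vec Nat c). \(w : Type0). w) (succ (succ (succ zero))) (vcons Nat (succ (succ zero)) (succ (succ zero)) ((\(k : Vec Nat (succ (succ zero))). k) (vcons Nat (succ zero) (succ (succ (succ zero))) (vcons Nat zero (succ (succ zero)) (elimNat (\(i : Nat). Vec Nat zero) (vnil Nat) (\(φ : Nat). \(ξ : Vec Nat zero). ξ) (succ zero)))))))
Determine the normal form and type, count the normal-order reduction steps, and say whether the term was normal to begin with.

resulting normal form:
  vnil (Vec Nat (succ zero))
type:
  Vec (Vec Nat (succ zero)) zero
normal-order step count: 21
already normal: no
first redex: an elimVec iota-redex


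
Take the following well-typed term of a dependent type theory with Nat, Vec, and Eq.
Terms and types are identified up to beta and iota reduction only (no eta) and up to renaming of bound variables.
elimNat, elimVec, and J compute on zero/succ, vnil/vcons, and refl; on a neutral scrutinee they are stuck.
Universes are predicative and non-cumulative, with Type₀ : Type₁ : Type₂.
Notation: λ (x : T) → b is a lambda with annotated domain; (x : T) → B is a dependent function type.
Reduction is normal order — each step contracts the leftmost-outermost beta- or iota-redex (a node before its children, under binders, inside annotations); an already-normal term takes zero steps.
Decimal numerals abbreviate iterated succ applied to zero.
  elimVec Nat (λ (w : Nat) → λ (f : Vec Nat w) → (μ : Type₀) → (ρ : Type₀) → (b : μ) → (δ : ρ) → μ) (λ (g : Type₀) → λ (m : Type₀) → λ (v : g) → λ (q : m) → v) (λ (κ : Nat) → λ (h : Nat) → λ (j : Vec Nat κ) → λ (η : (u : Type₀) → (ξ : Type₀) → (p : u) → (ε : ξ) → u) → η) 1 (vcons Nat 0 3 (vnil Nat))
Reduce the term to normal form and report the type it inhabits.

resulting normal form:
  λ (w : Type₀) → λ (f : Type₀) → λ (μ : w) → λ (ρ : f) → μ
type:
  (w : Type₀) → (f : Type₀) → (μ : w) → (ρ : f) → w
observation: 6 normal-order steps normalize the term, beginning with an elimVec iota-redex.


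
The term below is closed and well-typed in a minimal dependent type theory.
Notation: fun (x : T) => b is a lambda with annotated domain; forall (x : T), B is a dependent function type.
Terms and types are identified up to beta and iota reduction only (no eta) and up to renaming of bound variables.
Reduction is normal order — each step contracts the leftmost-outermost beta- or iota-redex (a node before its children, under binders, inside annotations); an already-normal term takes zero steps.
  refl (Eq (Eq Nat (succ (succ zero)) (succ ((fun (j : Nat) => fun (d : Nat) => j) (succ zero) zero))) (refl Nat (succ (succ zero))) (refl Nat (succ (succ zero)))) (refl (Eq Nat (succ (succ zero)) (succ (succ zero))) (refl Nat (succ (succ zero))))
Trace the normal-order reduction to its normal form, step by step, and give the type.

reduction (normal order):
  refl (Eq (Eq Nat (succ (succ zero)) (succ ((fun (j : Nat) => fun (d : Nat) => j) (succ zero) zero))) (refl Nat (succ (succ zero))) (refl Nat (succ (succ zero)))) (refl (Eq Nat (succ (succ zero)) (succ (succ zero))) (refl Nat (succ (succ zero))))
  ~> refl (Eq (Eq Nat (succ (succ zero)) (succ ((fun (j : Nat) => succ zero) zero))) (refl Nat (succ (succ zero))) (refl Nat (succ (succ zero)))) (refl (Eq Nat (succ (succ zero)) (succ (succ zero))) (refl Nat (succ (succ zero))))
  ~> refl (Eq (Eq Nat (succ (succ zero)) (succ (succ zero))) (refl Nat (succ (succ zero))) (refl Nat (succ (succ zero)))) (refl (Eq Nat (succ (succ zero)) (succ (succ zero))) (refl Nat (succ (succ zero))))
the term's type:
  Eq (Eq (Eq Nat (succ (succ zero)) (succ (succ zero))) (refl Nat (succ (succ zero))) (refl Nat (succ (succ zero)))) (refl (Eq Nat (succ (succ zero)) (succ (succ zero))) (refl Nat (succ (succ zero)))) (refl (Eq Nat (succ (succ zero)) (succ (succ zero))) (refl Nat (succ (succ zero))))


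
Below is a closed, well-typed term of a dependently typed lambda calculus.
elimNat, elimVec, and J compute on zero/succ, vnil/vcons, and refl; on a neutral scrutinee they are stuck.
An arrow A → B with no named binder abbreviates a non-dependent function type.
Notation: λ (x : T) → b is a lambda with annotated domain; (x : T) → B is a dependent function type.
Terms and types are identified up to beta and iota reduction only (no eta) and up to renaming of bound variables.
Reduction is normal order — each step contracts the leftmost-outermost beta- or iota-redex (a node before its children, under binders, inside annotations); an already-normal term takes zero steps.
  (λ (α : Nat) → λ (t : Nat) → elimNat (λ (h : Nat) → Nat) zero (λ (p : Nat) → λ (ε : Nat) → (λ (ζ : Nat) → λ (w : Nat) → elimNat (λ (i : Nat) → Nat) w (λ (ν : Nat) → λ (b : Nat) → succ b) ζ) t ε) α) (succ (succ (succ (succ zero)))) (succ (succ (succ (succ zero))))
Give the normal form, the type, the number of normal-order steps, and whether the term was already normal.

reduced normal form:
  succ (succ (succ (succ (succ (succ (succ (succ (succ (succ (succ (succ (succ (succ (succ (succ zero)))))))))))))))
type:
  Nat
reduction steps (normal order): 75
started in normal form: no
first contracted redex: a beta-redex


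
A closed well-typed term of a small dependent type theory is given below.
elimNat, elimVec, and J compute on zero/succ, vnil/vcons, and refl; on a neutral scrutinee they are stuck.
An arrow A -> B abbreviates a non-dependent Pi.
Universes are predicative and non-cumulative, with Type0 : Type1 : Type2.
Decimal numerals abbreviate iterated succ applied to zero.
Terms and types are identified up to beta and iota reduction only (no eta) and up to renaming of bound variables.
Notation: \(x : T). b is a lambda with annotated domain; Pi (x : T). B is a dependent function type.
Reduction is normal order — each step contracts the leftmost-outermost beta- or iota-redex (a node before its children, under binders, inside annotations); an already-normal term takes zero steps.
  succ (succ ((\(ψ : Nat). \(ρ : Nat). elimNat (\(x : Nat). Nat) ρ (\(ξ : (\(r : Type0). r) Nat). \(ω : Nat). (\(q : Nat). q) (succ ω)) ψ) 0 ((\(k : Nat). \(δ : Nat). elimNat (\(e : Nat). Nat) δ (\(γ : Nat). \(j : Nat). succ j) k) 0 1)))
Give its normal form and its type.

normal form:
  3
type:
  Nat


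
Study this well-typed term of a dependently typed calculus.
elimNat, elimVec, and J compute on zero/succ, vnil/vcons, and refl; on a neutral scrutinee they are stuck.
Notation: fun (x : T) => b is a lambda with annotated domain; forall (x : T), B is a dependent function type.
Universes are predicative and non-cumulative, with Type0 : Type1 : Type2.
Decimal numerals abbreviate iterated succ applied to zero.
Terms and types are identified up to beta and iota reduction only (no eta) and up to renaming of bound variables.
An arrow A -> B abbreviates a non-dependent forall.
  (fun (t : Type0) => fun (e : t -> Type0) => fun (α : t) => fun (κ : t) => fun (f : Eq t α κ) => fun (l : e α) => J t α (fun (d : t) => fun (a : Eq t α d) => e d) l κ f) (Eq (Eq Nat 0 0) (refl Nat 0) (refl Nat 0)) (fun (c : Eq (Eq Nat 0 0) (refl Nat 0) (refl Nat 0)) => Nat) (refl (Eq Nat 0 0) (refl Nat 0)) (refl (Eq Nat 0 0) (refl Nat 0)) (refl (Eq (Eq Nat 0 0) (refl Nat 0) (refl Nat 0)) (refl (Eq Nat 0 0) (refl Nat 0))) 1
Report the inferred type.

inferred type:
  Nat


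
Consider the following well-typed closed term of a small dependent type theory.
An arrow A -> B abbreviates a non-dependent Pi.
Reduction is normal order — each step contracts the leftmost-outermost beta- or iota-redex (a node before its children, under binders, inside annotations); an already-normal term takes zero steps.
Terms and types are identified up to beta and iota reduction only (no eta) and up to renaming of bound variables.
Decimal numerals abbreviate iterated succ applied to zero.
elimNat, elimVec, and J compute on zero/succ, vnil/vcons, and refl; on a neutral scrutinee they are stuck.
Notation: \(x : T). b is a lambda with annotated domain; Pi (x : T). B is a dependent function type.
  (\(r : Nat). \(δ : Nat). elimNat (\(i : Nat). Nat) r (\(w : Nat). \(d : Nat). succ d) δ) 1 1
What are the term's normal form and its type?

resulting normal form:
  2
inferred type:
  Nat
observation: contracting a beta-redex first, the term normalizes in 6 steps.


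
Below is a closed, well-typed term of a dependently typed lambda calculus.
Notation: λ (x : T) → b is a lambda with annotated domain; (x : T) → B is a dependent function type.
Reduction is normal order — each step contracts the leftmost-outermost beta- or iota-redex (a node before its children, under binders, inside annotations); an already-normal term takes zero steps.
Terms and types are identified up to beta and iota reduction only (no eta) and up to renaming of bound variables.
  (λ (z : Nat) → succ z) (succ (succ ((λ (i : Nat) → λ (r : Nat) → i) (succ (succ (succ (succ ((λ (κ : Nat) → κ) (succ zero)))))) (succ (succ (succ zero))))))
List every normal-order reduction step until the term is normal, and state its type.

reduction (normal order):
  (λ (z : Nat) → succ z) (succ (succ ((λ (i : Nat) → λ (r : Nat) → i) (succ (succ (succ (succ ((λ (κ : Nat) → κ) (succ zero)))))) (succ (succ (succ zero))))))
  ~> succ (succ (succ ((λ (z : Nat) → λ (i : Nat) → z) (succ (succ (succ (succ ((λ (r : Nat) → r) (succ zero)))))) (succ (succ (succ zero))))))
  ~> succ (succ (succ ((λ (z : Nat) → succ (succ (succ (succ ((λ (i : Nat) → i) (succ zero)))))) (succ (succ (succ zero))))))
  ~> succ (succ (succ (succ (succ (succ (succ ((λ (z : Nat) → z) (succ zero))))))))
  ~> succ (succ (succ (succ (succ (succ (succ (succ zero)))))))
inferred type:
  Nat


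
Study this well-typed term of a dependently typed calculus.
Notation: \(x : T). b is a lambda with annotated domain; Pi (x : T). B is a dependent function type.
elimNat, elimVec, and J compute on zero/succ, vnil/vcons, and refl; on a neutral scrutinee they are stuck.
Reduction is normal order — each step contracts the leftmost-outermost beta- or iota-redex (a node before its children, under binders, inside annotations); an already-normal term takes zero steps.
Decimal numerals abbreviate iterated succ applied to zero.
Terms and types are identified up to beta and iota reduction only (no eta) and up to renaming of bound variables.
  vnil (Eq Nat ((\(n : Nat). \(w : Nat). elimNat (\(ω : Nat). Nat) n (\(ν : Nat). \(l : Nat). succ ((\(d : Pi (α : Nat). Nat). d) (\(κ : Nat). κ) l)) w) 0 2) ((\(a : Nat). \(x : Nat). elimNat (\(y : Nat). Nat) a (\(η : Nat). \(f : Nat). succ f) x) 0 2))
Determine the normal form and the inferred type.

reduced normal form:
  vnil (Eq Nat 2 2)
inferred type:
  Vec (Eq Nat 2 2) 0
observation: the leftmost-outermost redex is a beta-redex, and normalization takes 22 steps.


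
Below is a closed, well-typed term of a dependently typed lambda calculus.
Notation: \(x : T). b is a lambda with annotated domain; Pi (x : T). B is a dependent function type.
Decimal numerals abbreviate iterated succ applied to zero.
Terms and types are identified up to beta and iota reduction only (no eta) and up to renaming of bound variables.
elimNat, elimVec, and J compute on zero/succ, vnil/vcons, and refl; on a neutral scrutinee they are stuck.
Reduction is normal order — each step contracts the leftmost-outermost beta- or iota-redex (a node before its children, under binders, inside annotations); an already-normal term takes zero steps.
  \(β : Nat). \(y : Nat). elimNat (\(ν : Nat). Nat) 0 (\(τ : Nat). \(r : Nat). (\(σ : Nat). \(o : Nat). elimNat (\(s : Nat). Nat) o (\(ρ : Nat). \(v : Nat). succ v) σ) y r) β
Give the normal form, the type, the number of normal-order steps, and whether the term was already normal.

normal form:
  \(β : Nat). \(y : Nat). elimNat (\(ν : Nat). Nat) 0 (\(τ : Nat). \(r : Nat). elimNat (\(σ : Nat). Nat) r (\(o : Nat). \(s : Nat). succ s) y) β
the term's type:
  Pi (β : Nat). Pi (y : Nat). Nat
steps to reach normal form (normal order): 2
started in normal form: no
first contracted redex: a beta-redex


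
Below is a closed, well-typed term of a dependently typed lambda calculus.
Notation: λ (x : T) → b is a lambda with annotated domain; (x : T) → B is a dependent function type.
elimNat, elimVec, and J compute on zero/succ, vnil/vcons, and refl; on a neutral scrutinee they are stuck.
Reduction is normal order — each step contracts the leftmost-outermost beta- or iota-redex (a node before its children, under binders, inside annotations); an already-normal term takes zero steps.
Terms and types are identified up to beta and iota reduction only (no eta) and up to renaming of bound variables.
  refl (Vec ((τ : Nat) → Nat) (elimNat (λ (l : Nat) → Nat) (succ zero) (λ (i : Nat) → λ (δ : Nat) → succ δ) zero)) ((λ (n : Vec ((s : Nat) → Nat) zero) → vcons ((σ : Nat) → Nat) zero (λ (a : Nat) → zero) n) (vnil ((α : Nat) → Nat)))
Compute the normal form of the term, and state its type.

reduced normal form:
  refl (Vec ((τ : Nat) → Nat) (succ zero)) (vcons ((l : Nat) → Nat) zero (λ (i : Nat) → zero) (vnil ((δ : Nat) → Nat)))
the term's type:
  Eq (Vec ((τ : Nat) → Nat) (succ zero)) (vcons ((l : Nat) → Nat) zero (λ (i : Nat) → zero) (vnil ((δ : Nat) → Nat))) (vcons ((n : Nat) → Nat) zero (λ (s : Nat) → zero) (vnil ((σ : Nat) → Nat)))
observation: the first redex contracted is an elimNat iota-redex; the normal form is reached in 2 normal-order steps.


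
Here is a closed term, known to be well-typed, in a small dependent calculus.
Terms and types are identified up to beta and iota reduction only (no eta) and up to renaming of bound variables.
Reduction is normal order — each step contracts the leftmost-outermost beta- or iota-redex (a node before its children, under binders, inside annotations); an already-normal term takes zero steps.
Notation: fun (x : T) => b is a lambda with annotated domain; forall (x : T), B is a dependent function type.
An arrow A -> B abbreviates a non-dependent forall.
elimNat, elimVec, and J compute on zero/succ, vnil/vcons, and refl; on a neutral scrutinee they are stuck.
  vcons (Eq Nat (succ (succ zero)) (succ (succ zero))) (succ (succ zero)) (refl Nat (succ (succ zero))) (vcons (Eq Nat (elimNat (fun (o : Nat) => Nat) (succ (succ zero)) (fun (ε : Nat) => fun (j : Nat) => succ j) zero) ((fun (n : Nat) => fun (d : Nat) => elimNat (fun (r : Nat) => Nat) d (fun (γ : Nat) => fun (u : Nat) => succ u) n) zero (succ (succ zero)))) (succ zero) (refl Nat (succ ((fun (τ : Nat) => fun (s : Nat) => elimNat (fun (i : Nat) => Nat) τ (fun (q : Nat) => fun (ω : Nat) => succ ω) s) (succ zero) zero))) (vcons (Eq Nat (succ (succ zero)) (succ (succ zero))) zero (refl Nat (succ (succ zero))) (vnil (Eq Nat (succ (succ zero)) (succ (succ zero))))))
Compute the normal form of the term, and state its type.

normal form:
  vcons (Eq Nat (succ (succ zero)) (succ (succ zero))) (succ (succ zero)) (refl Nat (succ (succ zero))) (vcons (Eq Nat (succ (succ zero)) (succ (succ zero))) (succ zero) (refl Nat (succ (succ zero))) (vcons (Eq Nat (succ (succ zero)) (succ (succ zero))) zero (refl Nat (succ (succ zero))) (vnil (Eq Nat (succ (succ zero)) (succ (succ zero))))))
type:
  Vec (Eq Nat (succ (succ zero)) (succ (succ zero))) (succ (succ (succ zero)))


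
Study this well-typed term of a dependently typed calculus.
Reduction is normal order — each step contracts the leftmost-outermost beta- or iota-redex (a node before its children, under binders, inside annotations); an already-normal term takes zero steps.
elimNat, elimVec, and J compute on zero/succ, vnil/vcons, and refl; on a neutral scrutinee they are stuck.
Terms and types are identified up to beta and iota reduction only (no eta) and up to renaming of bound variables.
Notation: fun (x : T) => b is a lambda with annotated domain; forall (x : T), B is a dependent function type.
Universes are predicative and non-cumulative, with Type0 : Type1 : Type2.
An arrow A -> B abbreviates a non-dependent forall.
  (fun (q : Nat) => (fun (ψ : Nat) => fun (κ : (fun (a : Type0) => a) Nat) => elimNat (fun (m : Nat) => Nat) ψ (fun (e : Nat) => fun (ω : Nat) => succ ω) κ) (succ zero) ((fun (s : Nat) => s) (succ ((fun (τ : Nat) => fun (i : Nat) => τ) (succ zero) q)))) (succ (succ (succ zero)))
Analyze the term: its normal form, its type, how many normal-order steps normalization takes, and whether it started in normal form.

reduced normal form:
  succ (succ (succ zero))
type:
  Nat
reduction steps (normal order): 13
already normal: no
first contracted redex: a beta-redex


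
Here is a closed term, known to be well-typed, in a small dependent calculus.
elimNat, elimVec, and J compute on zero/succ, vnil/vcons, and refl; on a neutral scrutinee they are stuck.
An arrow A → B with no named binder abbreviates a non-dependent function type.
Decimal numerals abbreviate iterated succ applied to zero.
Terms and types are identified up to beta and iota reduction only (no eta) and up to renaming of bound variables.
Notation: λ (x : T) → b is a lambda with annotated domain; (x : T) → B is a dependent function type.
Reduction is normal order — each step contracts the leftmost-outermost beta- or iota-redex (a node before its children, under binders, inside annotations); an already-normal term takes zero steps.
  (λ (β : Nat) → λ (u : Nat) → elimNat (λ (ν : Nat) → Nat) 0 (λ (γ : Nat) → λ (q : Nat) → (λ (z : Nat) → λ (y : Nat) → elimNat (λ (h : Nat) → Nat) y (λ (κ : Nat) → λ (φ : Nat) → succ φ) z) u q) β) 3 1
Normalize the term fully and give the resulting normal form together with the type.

normal form:
  3
type:
  Nat
observation: the leftmost-outermost redex is a beta-redex, and normalization takes 30 steps.


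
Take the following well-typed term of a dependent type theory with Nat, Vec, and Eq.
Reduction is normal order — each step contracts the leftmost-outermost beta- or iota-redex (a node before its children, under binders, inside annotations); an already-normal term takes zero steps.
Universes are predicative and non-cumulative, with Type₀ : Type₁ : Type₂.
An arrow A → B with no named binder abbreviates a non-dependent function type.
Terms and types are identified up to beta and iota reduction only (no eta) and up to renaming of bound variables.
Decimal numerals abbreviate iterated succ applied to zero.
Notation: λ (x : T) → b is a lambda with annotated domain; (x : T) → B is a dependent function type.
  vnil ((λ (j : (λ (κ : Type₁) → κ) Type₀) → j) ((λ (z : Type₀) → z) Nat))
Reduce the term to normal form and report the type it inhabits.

resulting normal form:
  vnil Nat
the term's type:
  Vec Nat 0
observation: the leftmost-outermost redex is a beta-redex, and normalization takes 2 steps.


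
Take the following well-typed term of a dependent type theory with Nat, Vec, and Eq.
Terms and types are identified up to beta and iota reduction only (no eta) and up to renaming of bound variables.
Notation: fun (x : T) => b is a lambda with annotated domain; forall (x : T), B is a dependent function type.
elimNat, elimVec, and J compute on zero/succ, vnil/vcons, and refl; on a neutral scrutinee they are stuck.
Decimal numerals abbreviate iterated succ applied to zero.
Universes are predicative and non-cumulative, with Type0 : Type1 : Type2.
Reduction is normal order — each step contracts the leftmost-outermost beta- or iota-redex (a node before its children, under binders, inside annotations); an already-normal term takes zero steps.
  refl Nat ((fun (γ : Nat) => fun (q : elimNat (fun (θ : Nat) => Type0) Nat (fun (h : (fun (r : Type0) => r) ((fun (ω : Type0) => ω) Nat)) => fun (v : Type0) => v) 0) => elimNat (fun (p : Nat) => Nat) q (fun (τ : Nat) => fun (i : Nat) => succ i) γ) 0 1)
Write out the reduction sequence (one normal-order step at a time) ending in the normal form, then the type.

reduction (normal order):
  refl Nat ((fun (γ : Nat) => fun (q : elimNat (fun (θ : Nat) => Type0) Nat (fun (h : (fun (r : Type0) => r) ((fun (ω : Type0) => ω) Nat)) => fun (v : Type0) => v) 0) => elimNat (fun (p : Nat) => Nat) q (fun (τ : Nat) => fun (i : Nat) => succ i) γ) 0 1)
  ~> refl Nat ((fun (γ : elimNat (fun (q : Nat) => Type0) Nat (fun (θ : (fun (h : Type0) => h) ((fun (r : Type0) => r) Nat)) => fun (ω : Type0) => ω) 0) => elimNat (fun (v : Nat) => Nat) γ (fun (p : Nat) => fun (τ : Nat) => succ τ) 0) 1)
  ~> refl Nat (elimNat (fun (γ : Nat) => Nat) 1 (fun (q : Nat) => fun (θ : Nat) => succ θ) 0)
  ~> refl Nat 1
type:
  Eq Nat 1 1
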